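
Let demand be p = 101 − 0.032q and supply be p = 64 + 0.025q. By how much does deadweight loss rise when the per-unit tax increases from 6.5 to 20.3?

3244.21

Competitive equilibrium: 101 − 0.032q = 64 + 0.025q → q* = 649.1228, p* = 80.2281.
For a per-unit tax t: Δq = t/0.057, so DWL = ½·t·(t/0.057) = t²/0.114.
At t = 6.5: DWL = 370.614. At t = 20.3: DWL = 3614.825.
Increase = 3614.825 − 370.614 = 3244.21.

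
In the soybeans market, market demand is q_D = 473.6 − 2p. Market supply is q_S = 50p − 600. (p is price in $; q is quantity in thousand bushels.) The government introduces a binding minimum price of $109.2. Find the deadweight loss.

In inverse form: demand p = 236.8 − 0.5q, supply p = 12 + 0.02q.
Competitive equilibrium: 236.8 − 0.5q = 12 + 0.02q → q* = 432.3077, p* = 20.6462.
At the floor p = 109.2, quantity demanded = (236.8 − 109.2)/0.5 = 255.2.
Sellers' marginal cost at q' = 255.2: 12 + 0.02·255.2 = 17.104.
Δq = 432.3077 − 255.2 = 177.1077; wedge = 109.2 − 17.104 = 92.096.
Welfare loss = ½ × 177.1077 × 92.096 = $8155.46 thousand.

$8155.46 thousand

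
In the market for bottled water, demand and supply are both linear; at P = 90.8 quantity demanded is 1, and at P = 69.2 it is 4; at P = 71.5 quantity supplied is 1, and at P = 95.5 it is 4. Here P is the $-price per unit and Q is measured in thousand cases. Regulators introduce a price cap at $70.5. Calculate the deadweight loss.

Demand slope = (69.2 − 90.8)/(4 − 1) = −7.2, so P = 98 − 7.2Q.
Supply slope = (95.5 − 71.5)/(4 − 1) = 8, so P = 63.5 + 8Q.
Competitive equilibrium: 98 − 7.2Q = 63.5 + 8Q → Q* = 2.2697, P* = 81.6579.
At the ceiling P = 70.5, quantity supplied = (70.5 − 63.5)/8 = 0.875.
Willingness to pay at Q' = 0.875: 98 − 7.2·0.875 = 91.7.
ΔQ = 2.2697 − 0.875 = 1.3947; wedge = 91.7 − 70.5 = 21.2.
DWL = ½ × 1.3947 × 21.2 = $14.78 thousand.

$14.78 thousand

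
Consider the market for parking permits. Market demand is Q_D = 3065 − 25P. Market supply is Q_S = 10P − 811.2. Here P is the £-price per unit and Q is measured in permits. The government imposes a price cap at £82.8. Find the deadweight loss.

£5467.86

In inverse form: demand P = 122.6 − 0.04Q, supply P = 81.12 + 0.1Q.
Competitive equilibrium: 122.6 − 0.04Q = 81.12 + 0.1Q → Q* = 296.2857, P* = 110.7486.
At the ceiling P = 82.8, quantity supplied = (82.8 − 81.12)/0.1 = 16.8.
Willingness to pay at Q' = 16.8: 122.6 − 0.04·16.8 = 121.928.
ΔQ = 296.2857 − 16.8 = 279.4857; wedge = 121.928 − 82.8 = 39.128.
The triangle = ½ × 279.4857 × 39.128 = £5467.86.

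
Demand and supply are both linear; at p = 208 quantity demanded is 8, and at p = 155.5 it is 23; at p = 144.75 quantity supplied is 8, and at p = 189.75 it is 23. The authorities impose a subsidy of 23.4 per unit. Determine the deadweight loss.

42.12

Demand slope = (155.5 − 208)/(23 − 8) = −3.5, so p = 236 − 3.5q.
Supply slope = (189.75 − 144.75)/(23 − 8) = 3, so p = 120.75 + 3q.
Competitive equilibrium: 236 − 3.5q = 120.75 + 3q → q* = 17.7308, p* = 173.9423.
The subsidy lowers effective supply by 23.4: p = 97.35 + 3q.
New quantity: 236 − 3.5q = 97.35 + 3q → q' = 21.3308.
Overproduction Δq = 21.3308 − 17.7308 = 3.6; wedge = subsidy = 23.4.
Deadweight loss = ½ × 3.6 × 23.4 = 42.12.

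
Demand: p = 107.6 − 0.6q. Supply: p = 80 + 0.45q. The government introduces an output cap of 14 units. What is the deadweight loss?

Competitive equilibrium: 107.6 − 0.6q = 80 + 0.45q → q* = 26.2857, p* = 91.8286.
At q = 14: demand price = 107.6 − 0.6·14 = 99.2; supply price = 80 + 0.45·14 = 86.3.
Δq = 26.2857 − 14 = 12.2857; wedge = 99.2 − 86.3 = 12.9.
The triangle = ½ × 12.2857 × 12.9 = 79.24.

79.24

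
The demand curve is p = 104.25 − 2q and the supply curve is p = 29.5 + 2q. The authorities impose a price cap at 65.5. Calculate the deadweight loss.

Competitive equilibrium: 104.25 − 2q = 29.5 + 2q → q* = 18.6875, p* = 66.875.
At the ceiling p = 65.5, quantity supplied = (65.5 − 29.5)/2 = 18.
Willingness to pay at q' = 18: 104.25 − 2·18 = 68.25.
Δq = 18.6875 − 18 = 0.6875; wedge = 68.25 − 65.5 = 2.75.
Deadweight loss = ½ × 0.6875 × 2.75 = 0.95.

0.95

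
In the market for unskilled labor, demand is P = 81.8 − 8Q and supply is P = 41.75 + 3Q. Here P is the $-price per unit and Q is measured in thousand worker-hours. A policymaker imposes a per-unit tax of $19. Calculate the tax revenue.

$36.36 thousand

Competitive equilibrium: 81.8 − 8Q = 41.75 + 3Q → Q* = 3.6409, P* = 52.6727.
With the tax, the buyer price exceeds the seller price by 19: (81.8 − 8Q) − (41.75 + 3Q) = 19 → Q' = 1.9136.
Tax revenue = 19 × 1.9136 = $36.36 thousand.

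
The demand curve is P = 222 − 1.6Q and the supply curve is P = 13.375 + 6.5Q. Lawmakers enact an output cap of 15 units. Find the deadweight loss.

468.57

Competitive equilibrium: 222 − 1.6Q = 13.375 + 6.5Q → Q* = 25.7562, P* = 180.7901.
At Q = 15: demand price = 222 − 1.6·15 = 198; supply price = 13.375 + 6.5·15 = 110.875.
ΔQ = 25.7562 − 15 = 10.7562; wedge = 198 − 110.875 = 87.125.
Welfare loss = ½ × 10.7562 × 87.125 = 468.57.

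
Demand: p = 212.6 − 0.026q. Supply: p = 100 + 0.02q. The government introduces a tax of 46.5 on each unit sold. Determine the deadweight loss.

23502.72

Competitive equilibrium: 212.6 − 0.026q = 100 + 0.02q → q* = 2447.8261, p* = 148.9565.
With the tax, the buyer price exceeds the seller price by 46.5: (212.6 − 0.026q) − (100 + 0.02q) = 46.5 → q' = 1436.9565.
Δq = 2447.8261 − 1436.9565 = 1010.8696; the wedge equals the tax, 46.5.
Deadweight loss = ½ × 1010.8696 × 46.5 = 23502.72.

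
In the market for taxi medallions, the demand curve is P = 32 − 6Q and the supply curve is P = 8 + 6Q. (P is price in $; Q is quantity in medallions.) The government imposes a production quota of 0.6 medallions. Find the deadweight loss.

Competitive equilibrium: 32 − 6Q = 8 + 6Q → Q* = 2, P* = 20.
At Q = 0.6: demand price = 32 − 6·0.6 = 28.4; supply price = 8 + 6·0.6 = 11.6.
ΔQ = 2 − 0.6 = 1.4; wedge = 28.4 − 11.6 = 16.8.
Deadweight loss = ½ × 1.4 × 16.8 = $11.76.

$11.76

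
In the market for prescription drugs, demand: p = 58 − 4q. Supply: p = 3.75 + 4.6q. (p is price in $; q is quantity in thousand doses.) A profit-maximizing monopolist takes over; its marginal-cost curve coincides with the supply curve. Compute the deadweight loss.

$17.24 thousand

Competitive equilibrium: 58 − 4q = 3.75 + 4.6q → q* = 6.3081, p* = 32.7674.
Marginal revenue: MR = 58 − 8q. Set MR = MC: 58 − 8q = 3.75 + 4.6q → q_m = 4.3056.
Price p_m = 58 − 4·4.3056 = 40.7776; MC(q_m) = 3.75 + 4.6·4.3056 = 23.5558.
Competitive q* = 6.3081, so Δq = 2.0025; wedge = 40.7776 − 23.5558 = 17.2218.
DWL = ½ × 2.0025 × 17.2218 = $17.24 thousand.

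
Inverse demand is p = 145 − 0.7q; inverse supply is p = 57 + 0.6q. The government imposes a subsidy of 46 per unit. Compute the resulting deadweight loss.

Competitive equilibrium: 145 − 0.7q = 57 + 0.6q → q* = 67.6923, p* = 97.6154.
The subsidy lowers effective supply by 46: p = 11 + 0.6q.
New quantity: 145 − 0.7q = 11 + 0.6q → q' = 103.0769.
Overproduction Δq = 103.0769 − 67.6923 = 35.3846; wedge = subsidy = 46.
DWL = ½ × 35.3846 × 46 = 813.85.

813.85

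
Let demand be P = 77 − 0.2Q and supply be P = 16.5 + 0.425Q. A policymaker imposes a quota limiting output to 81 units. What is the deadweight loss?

Competitive equilibrium: 77 − 0.2Q = 16.5 + 0.425Q → Q* = 96.8, P* = 57.64.
At Q = 81: demand price = 77 − 0.2·81 = 60.8; supply price = 16.5 + 0.425·81 = 50.925.
ΔQ = 96.8 − 81 = 15.8; wedge = 60.8 − 50.925 = 9.875.
Welfare loss = ½ × 15.8 × 9.875 = 78.01.

78.01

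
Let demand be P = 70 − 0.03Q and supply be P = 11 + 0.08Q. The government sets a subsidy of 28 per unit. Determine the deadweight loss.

Competitive equilibrium: 70 − 0.03Q = 11 + 0.08Q → Q* = 536.3636, P* = 53.9091.
The subsidy lowers effective supply by 28: P = 0.08Q − 17.
New quantity: 70 − 0.03Q = 0.08Q − 17 → Q' = 790.9091.
Overproduction ΔQ = 790.9091 − 536.3636 = 254.5455; wedge = subsidy = 28.
The triangle = ½ × 254.5455 × 28 = 3563.64.

3563.64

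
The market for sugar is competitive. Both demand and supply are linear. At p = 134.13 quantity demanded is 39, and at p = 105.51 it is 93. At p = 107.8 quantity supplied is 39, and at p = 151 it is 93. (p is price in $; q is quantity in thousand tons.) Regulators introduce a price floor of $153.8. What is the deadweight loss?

Demand slope = (105.51 − 134.13)/(93 − 39) = −0.53, so p = 154.8 − 0.53q.
Supply slope = (151 − 107.8)/(93 − 39) = 0.8, so p = 76.6 + 0.8q.
Competitive equilibrium: 154.8 − 0.53q = 76.6 + 0.8q → q* = 58.797, p* = 123.6376.
At the floor p = 153.8, quantity demanded = (154.8 − 153.8)/0.53 = 1.8868.
Sellers' marginal cost at q' = 1.8868: 76.6 + 0.8·1.8868 = 78.1094.
Δq = 58.797 − 1.8868 = 56.9102; wedge = 153.8 − 78.1094 = 75.6906.
The triangle = ½ × 56.9102 × 75.6906 = $2153.78 thousand.

$2153.78 thousand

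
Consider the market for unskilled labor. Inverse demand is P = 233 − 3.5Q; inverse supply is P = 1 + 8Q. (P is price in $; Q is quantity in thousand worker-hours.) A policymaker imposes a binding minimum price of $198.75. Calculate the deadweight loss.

Competitive equilibrium: 233 − 3.5Q = 1 + 8Q → Q* = 20.1739, P* = 162.3913.
At the floor P = 198.75, quantity demanded = (233 − 198.75)/3.5 = 9.7857.
Sellers' marginal cost at Q' = 9.7857: 1 + 8·9.7857 = 79.2856.
ΔQ = 20.1739 − 9.7857 = 10.3882; wedge = 198.75 − 79.2856 = 119.4644.
The triangle = ½ × 10.3882 × 119.4644 = $620.51 thousand.

$620.51 thousand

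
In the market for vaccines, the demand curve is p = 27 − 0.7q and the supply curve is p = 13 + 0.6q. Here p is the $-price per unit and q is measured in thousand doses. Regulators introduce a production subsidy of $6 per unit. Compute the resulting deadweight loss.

Competitive equilibrium: 27 − 0.7q = 13 + 0.6q → q* = 10.7692, p* = 19.4615.
The subsidy lowers effective supply by 6: p = 7 + 0.6q.
New quantity: 27 − 0.7q = 7 + 0.6q → q' = 15.3846.
Overproduction Δq = 15.3846 − 10.7692 = 4.6154; wedge = subsidy = 6.
Welfare loss = ½ × 4.6154 × 6 = $13.85 thousand.

$13.85 thousand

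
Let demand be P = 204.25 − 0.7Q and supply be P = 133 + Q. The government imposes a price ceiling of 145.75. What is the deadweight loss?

722.85

Competitive equilibrium: 204.25 − 0.7Q = 133 + Q → Q* = 41.9118, P* = 174.9118.
At the ceiling P = 145.75, quantity supplied = (145.75 − 133)/1 = 12.75.
Willingness to pay at Q' = 12.75: 204.25 − 0.7·12.75 = 195.325.
ΔQ = 41.9118 − 12.75 = 29.1618; wedge = 195.325 − 145.75 = 49.575.
DWL = ½ × 29.1618 × 49.575 = 722.85.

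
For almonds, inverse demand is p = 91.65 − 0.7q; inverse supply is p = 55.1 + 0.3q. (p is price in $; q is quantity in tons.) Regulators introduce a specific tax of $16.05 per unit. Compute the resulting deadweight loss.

$128.80

Competitive equilibrium: 91.65 − 0.7q = 55.1 + 0.3q → q* = 36.55, p* = 66.065.
With the tax, the buyer price exceeds the seller price by 16.05: (91.65 − 0.7q) − (55.1 + 0.3q) = 16.05 → q' = 20.5.
Δq = 36.55 − 20.5 = 16.05; the wedge equals the tax, 16.05.
Deadweight loss = ½ × 16.05 × 16.05 = $128.80.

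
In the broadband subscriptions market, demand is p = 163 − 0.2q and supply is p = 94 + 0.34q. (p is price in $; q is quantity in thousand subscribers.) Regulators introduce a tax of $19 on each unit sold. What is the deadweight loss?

Competitive equilibrium: 163 − 0.2q = 94 + 0.34q → q* = 127.7778, p* = 137.4444.
With the tax, the buyer price exceeds the seller price by 19: (163 − 0.2q) − (94 + 0.34q) = 19 → q' = 92.5926.
Δq = 127.7778 − 92.5926 = 35.1852; the wedge equals the tax, 19.
Welfare loss = ½ × 35.1852 × 19 = $334.26 thousand.

$334.26 thousand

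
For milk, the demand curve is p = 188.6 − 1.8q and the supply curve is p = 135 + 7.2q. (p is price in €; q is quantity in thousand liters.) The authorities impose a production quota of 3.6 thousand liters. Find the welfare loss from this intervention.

Competitive equilibrium: 188.6 − 1.8q = 135 + 7.2q → q* = 5.9556, p* = 177.88.
At q = 3.6: demand price = 188.6 − 1.8·3.6 = 182.12; supply price = 135 + 7.2·3.6 = 160.92.
Δq = 5.9556 − 3.6 = 2.3556; wedge = 182.12 − 160.92 = 21.2.
Welfare loss = ½ × 2.3556 × 21.2 = €24.97 thousand.

€24.97 thousand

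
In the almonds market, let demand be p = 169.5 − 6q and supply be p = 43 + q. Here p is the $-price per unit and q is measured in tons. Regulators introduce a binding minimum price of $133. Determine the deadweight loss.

$503

Competitive equilibrium: 169.5 − 6q = 43 + q → q* = 18.0714, p* = 61.0714.
At the floor p = 133, quantity demanded = (169.5 − 133)/6 = 6.0833.
Sellers' marginal cost at q' = 6.0833: 43 + 1·6.0833 = 49.0833.
Δq = 18.0714 − 6.0833 = 11.9881; wedge = 133 − 49.0833 = 83.9167.
Deadweight loss = ½ × 11.9881 × 83.9167 = $503.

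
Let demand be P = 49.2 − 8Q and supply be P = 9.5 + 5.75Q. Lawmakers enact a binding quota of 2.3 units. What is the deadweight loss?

Competitive equilibrium: 49.2 − 8Q = 9.5 + 5.75Q → Q* = 2.8873, P* = 26.1018.
At Q = 2.3: demand price = 49.2 − 8·2.3 = 30.8; supply price = 9.5 + 5.75·2.3 = 22.725.
ΔQ = 2.8873 − 2.3 = 0.5873; wedge = 30.8 − 22.725 = 8.075.
Welfare loss = ½ × 0.5873 × 8.075 = 2.37.

2.37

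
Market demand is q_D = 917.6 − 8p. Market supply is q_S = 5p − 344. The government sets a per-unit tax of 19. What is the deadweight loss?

555.38

In inverse form: demand p = 114.7 − 0.125q, supply p = 68.8 + 0.2q.
Competitive equilibrium: 114.7 − 0.125q = 68.8 + 0.2q → q* = 141.23077, p* = 97.04615.
With the tax, the buyer price exceeds the seller price by 19: (114.7 − 0.125q) − (68.8 + 0.2q) = 19 → q' = 82.76923.
Δq = 141.23077 − 82.76923 = 58.46154; the wedge equals the tax, 19.
Welfare loss = ½ × 58.46154 × 19 = 555.38.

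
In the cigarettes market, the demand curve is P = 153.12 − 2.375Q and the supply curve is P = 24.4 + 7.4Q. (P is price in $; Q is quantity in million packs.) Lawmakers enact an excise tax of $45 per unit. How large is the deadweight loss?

$103.58 million

Competitive equilibrium: 153.12 − 2.375Q = 24.4 + 7.4Q → Q* = 13.1683, P* = 121.8453.
With the tax, the buyer price exceeds the seller price by 45: (153.12 − 2.375Q) − (24.4 + 7.4Q) = 45 → Q' = 8.5647.
ΔQ = 13.1683 − 8.5647 = 4.6036; the wedge equals the tax, 45.
Deadweight loss = ½ × 4.6036 × 45 = $103.58 million.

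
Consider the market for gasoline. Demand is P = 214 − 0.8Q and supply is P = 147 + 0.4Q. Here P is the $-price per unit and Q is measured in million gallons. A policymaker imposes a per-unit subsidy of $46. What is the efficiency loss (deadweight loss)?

$881.67 million

Competitive equilibrium: 214 − 0.8Q = 147 + 0.4Q → Q* = 55.8333, P* = 169.3333.
The subsidy lowers effective supply by 46: P = 101 + 0.4Q.
New quantity: 214 − 0.8Q = 101 + 0.4Q → Q' = 94.1667.
Overproduction ΔQ = 94.1667 − 55.8333 = 38.3334; wedge = subsidy = 46.
Welfare loss = ½ × 38.3334 × 46 = $881.67 million.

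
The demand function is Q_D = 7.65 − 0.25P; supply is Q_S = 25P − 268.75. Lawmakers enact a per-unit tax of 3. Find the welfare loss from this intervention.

In inverse form: demand P = 30.6 − 4Q, supply P = 10.75 + 0.04Q.
Competitive equilibrium: 30.6 − 4Q = 10.75 + 0.04Q → Q* = 4.9134, P* = 10.9465.
With the tax, the buyer price exceeds the seller price by 3: (30.6 − 4Q) − (10.75 + 0.04Q) = 3 → Q' = 4.1708.
ΔQ = 4.9134 − 4.1708 = 0.7426; the wedge equals the tax, 3.
Welfare loss = ½ × 0.7426 × 3 = 1.11.

1.11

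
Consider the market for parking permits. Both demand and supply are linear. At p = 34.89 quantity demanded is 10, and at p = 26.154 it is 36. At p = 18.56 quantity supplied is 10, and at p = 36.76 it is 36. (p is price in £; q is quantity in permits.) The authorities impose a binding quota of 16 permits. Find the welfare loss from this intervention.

Demand slope = (26.154 − 34.89)/(36 − 10) = −0.336, so p = 38.25 − 0.336q.
Supply slope = (36.76 − 18.56)/(36 − 10) = 0.7, so p = 11.56 + 0.7q.
Competitive equilibrium: 38.25 − 0.336q = 11.56 + 0.7q → q* = 25.7625, p* = 29.5938.
At q = 16: demand price = 38.25 − 0.336·16 = 32.874; supply price = 11.56 + 0.7·16 = 22.76.
Δq = 25.7625 − 16 = 9.7625; wedge = 32.874 − 22.76 = 10.114.
Deadweight loss = ½ × 9.7625 × 10.114 = £49.37.

£49.37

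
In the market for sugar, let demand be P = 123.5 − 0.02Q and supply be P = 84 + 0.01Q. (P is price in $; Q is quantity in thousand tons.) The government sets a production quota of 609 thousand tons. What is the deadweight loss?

Competitive equilibrium: 123.5 − 0.02Q = 84 + 0.01Q → Q* = 1316.6667, P* = 97.1667.
At Q = 609: demand price = 123.5 − 0.02·609 = 111.32; supply price = 84 + 0.01·609 = 90.09.
ΔQ = 1316.6667 − 609 = 707.6667; wedge = 111.32 − 90.09 = 21.23.
Welfare loss = ½ × 707.6667 × 21.23 = $7511.88 thousand.

$7511.88 thousand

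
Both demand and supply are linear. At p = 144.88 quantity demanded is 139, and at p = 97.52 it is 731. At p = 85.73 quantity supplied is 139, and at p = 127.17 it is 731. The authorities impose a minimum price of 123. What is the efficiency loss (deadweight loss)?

1095.05

Demand slope = (97.52 − 144.88)/(731 − 139) = −0.08, so p = 156 − 0.08q.
Supply slope = (127.17 − 85.73)/(731 − 139) = 0.07, so p = 76 + 0.07q.
Competitive equilibrium: 156 − 0.08q = 76 + 0.07q → q* = 533.3333, p* = 113.3333.
At the floor p = 123, quantity demanded = (156 − 123)/0.08 = 412.5.
Sellers' marginal cost at q' = 412.5: 76 + 0.07·412.5 = 104.875.
Δq = 533.3333 − 412.5 = 120.8333; wedge = 123 − 104.875 = 18.125.
Deadweight loss = ½ × 120.8333 × 18.125 = 1095.05.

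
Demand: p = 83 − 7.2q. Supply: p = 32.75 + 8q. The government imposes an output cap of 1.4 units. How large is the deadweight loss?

27.61

Competitive equilibrium: 83 − 7.2q = 32.75 + 8q → q* = 3.3059, p* = 59.1974.
At q = 1.4: demand price = 83 − 7.2·1.4 = 72.92; supply price = 32.75 + 8·1.4 = 43.95.
Δq = 3.3059 − 1.4 = 1.9059; wedge = 72.92 − 43.95 = 28.97.
Deadweight loss = ½ × 1.9059 × 28.97 = 27.61.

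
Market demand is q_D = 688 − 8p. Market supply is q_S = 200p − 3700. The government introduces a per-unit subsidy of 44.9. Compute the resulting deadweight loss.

7753.88

In inverse form: demand p = 86 − 0.125q, supply p = 18.5 + 0.005q.
Competitive equilibrium: 86 − 0.125q = 18.5 + 0.005q → q* = 519.2308, p* = 21.0962.
The subsidy lowers effective supply by 44.9: p = 0.005q − 26.4.
New quantity: 86 − 0.125q = 0.005q − 26.4 → q' = 864.6154.
Overproduction Δq = 864.6154 − 519.2308 = 345.3846; wedge = subsidy = 44.9.
Deadweight loss = ½ × 345.3846 × 44.9 = 7753.88.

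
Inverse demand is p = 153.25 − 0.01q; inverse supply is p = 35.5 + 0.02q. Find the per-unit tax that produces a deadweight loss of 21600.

36

Competitive equilibrium: 153.25 − 0.01q = 35.5 + 0.02q → q* = 3925, p* = 114.
A tax t gives Δq = t/0.03 and wedge t, so DWL = t²/0.06.
t²/0.06 = 21600 → t² = 1296 → t = 36.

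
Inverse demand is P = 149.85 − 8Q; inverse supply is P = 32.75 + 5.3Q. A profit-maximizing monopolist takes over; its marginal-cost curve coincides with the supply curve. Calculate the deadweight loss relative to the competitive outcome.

72.72

Competitive equilibrium: 149.85 − 8Q = 32.75 + 5.3Q → Q* = 8.8045, P* = 79.4139.
Marginal revenue: MR = 149.85 − 16Q. Set MR = MC: 149.85 − 16Q = 32.75 + 5.3Q → Q_m = 5.4977.
Price P_m = 149.85 − 8·5.4977 = 105.8684; MC(Q_m) = 32.75 + 5.3·5.4977 = 61.8878.
Competitive Q* = 8.8045, so ΔQ = 3.3068; wedge = 105.8684 − 61.8878 = 43.9806.
The triangle = ½ × 3.3068 × 43.9806 = 72.72.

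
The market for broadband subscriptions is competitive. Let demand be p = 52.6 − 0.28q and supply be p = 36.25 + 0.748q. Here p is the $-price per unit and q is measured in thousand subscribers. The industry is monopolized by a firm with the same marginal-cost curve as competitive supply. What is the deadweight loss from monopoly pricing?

Competitive equilibrium: 52.6 − 0.28q = 36.25 + 0.748q → q* = 15.9047, p* = 48.1467.
Marginal revenue: MR = 52.6 − 0.56q. Set MR = MC: 52.6 − 0.56q = 36.25 + 0.748q → q_m = 12.5.
Price p_m = 52.6 − 0.28·12.5 = 49.1; MC(q_m) = 36.25 + 0.748·12.5 = 45.6.
Competitive q* = 15.9047, so Δq = 3.4047; wedge = 49.1 − 45.6 = 3.5.
The triangle = ½ × 3.4047 × 3.5 = $5.96 thousand.

$5.96 thousand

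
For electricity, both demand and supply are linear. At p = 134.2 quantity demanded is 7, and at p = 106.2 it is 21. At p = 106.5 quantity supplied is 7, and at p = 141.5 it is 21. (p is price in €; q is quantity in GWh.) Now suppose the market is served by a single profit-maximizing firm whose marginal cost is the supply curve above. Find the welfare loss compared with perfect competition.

€36.87

Demand slope = (106.2 − 134.2)/(21 − 7) = −2, so p = 148.2 − 2q.
Supply slope = (141.5 − 106.5)/(21 − 7) = 2.5, so p = 89 + 2.5q.
Competitive equilibrium: 148.2 − 2q = 89 + 2.5q → q* = 13.1556, p* = 121.8889.
Marginal revenue: MR = 148.2 − 4q. Set MR = MC: 148.2 − 4q = 89 + 2.5q → q_m = 9.1077.
Price p_m = 148.2 − 2·9.1077 = 129.9846; MC(q_m) = 89 + 2.5·9.1077 = 111.7693.
Competitive q* = 13.1556, so Δq = 4.0479; wedge = 129.9846 − 111.7693 = 18.2153.
The triangle = ½ × 4.0479 × 18.2153 = €36.87.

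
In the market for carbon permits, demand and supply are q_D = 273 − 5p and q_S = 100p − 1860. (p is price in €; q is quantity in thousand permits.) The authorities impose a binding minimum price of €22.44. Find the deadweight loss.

In inverse form: demand p = 54.6 − 0.2q, supply p = 18.6 + 0.01q.
Competitive equilibrium: 54.6 − 0.2q = 18.6 + 0.01q → q* = 171.4286, p* = 20.3143.
At the floor p = 22.44, quantity demanded = (54.6 − 22.44)/0.2 = 160.8.
Sellers' marginal cost at q' = 160.8: 18.6 + 0.01·160.8 = 20.208.
Δq = 171.4286 − 160.8 = 10.6286; wedge = 22.44 − 20.208 = 2.232.
Deadweight loss = ½ × 10.6286 × 2.232 = €11.86 thousand.

€11.86 thousand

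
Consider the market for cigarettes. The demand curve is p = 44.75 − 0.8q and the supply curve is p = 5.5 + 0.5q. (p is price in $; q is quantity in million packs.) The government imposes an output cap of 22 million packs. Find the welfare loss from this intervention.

$43.62 million

Competitive equilibrium: 44.75 − 0.8q = 5.5 + 0.5q → q* = 30.1923, p* = 20.5962.
At q = 22: demand price = 44.75 − 0.8·22 = 27.15; supply price = 5.5 + 0.5·22 = 16.5.
Δq = 30.1923 − 22 = 8.1923; wedge = 27.15 − 16.5 = 10.65.
Welfare loss = ½ × 8.1923 × 10.65 = $43.62 million.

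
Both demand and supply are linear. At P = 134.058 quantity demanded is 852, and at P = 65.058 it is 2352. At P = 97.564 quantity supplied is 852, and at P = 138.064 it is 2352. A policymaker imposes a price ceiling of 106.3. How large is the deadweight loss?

Demand slope = (65.058 − 134.058)/(2352 − 852) = −0.046, so P = 173.25 − 0.046Q.
Supply slope = (138.064 − 97.564)/(2352 − 852) = 0.027, so P = 74.56 + 0.027Q.
Competitive equilibrium: 173.25 − 0.046Q = 74.56 + 0.027Q → Q* = 1351.9178, P* = 111.0618.
At the ceiling P = 106.3, quantity supplied = (106.3 − 74.56)/0.027 = 1175.5556.
Willingness to pay at Q' = 1175.5556: 173.25 − 0.046·1175.5556 = 119.1744.
ΔQ = 1351.9178 − 1175.5556 = 176.3622; wedge = 119.1744 − 106.3 = 12.8744.
Welfare loss = ½ × 176.3622 × 12.8744 = 1135.28.

1135.28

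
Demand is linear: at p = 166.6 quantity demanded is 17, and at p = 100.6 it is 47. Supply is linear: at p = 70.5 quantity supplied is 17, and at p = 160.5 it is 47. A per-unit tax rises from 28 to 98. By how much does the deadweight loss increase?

Demand slope = (100.6 − 166.6)/(47 − 17) = −2.2, so p = 204 − 2.2q.
Supply slope = (160.5 − 70.5)/(47 − 17) = 3, so p = 19.5 + 3q.
Competitive equilibrium: 204 − 2.2q = 19.5 + 3q → q* = 35.4808, p* = 125.9423.
For a per-unit tax t: Δq = t/5.2, so DWL = ½·t·(t/5.2) = t²/10.4.
At t = 28: DWL = 75.385. At t = 98: DWL = 923.462.
Increase = 923.462 − 75.385 = 848.08.

848.08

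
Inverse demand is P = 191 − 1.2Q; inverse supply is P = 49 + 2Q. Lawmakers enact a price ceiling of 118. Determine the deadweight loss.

Competitive equilibrium: 191 − 1.2Q = 49 + 2Q → Q* = 44.375, P* = 137.75.
At the ceiling P = 118, quantity supplied = (118 − 49)/2 = 34.5.
Willingness to pay at Q' = 34.5: 191 − 1.2·34.5 = 149.6.
ΔQ = 44.375 − 34.5 = 9.875; wedge = 149.6 − 118 = 31.6.
The triangle = ½ × 9.875 × 31.6 = 156.025.

156.025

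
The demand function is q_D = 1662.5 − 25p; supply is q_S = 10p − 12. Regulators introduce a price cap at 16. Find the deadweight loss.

7097.77

In inverse form: demand p = 66.5 − 0.04q, supply p = 1.2 + 0.1q.
Competitive equilibrium: 66.5 − 0.04q = 1.2 + 0.1q → q* = 466.4286, p* = 47.8429.
At the ceiling p = 16, quantity supplied = (16 − 1.2)/0.1 = 148.
Willingness to pay at q' = 148: 66.5 − 0.04·148 = 60.58.
Δq = 466.4286 − 148 = 318.4286; wedge = 60.58 − 16 = 44.58.
Deadweight loss = ½ × 318.4286 × 44.58 = 7097.77.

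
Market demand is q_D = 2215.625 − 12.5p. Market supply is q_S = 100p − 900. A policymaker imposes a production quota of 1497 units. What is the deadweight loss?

6242.17

In inverse form: demand p = 177.25 − 0.08q, supply p = 9 + 0.01q.
Competitive equilibrium: 177.25 − 0.08q = 9 + 0.01q → q* = 1869.4444, p* = 27.6944.
At q = 1497: demand price = 177.25 − 0.08·1497 = 57.49; supply price = 9 + 0.01·1497 = 23.97.
Δq = 1869.4444 − 1497 = 372.4444; wedge = 57.49 − 23.97 = 33.52.
Deadweight loss = ½ × 372.4444 × 33.52 = 6242.17.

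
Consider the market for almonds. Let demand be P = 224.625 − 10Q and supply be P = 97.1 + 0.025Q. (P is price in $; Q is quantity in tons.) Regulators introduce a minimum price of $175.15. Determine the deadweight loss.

Competitive equilibrium: 224.625 − 10Q = 97.1 + 0.025Q → Q* = 12.7207, P* = 97.418.
At the floor P = 175.15, quantity demanded = (224.625 − 175.15)/10 = 4.9475.
Sellers' marginal cost at Q' = 4.9475: 97.1 + 0.025·4.9475 = 97.2237.
ΔQ = 12.7207 − 4.9475 = 7.7732; wedge = 175.15 − 97.2237 = 77.9263.
DWL = ½ × 7.7732 × 77.9263 = $302.87.

$302.87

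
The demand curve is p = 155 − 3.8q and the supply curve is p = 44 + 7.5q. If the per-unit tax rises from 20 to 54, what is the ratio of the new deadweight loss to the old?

Competitive equilibrium: 155 − 3.8q = 44 + 7.5q → q* = 9.823, p* = 117.6726.
For a per-unit tax t: Δq = t/11.3, so DWL = ½·t·(t/11.3) = t²/22.6.
At t = 20: DWL = 17.699. At t = 54: DWL = 129.027.
Ratio = (54/20)² = 7.29.

7.29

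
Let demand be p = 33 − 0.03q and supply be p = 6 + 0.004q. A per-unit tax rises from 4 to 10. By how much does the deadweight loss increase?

Competitive equilibrium: 33 − 0.03q = 6 + 0.004q → q* = 794.1176, p* = 9.1765.
For a per-unit tax t: Δq = t/0.034, so DWL = ½·t·(t/0.034) = t²/0.068.
At t = 4: DWL = 235.294. At t = 10: DWL = 1470.588.
Increase = 1470.588 − 235.294 = 1235.29.

1235.29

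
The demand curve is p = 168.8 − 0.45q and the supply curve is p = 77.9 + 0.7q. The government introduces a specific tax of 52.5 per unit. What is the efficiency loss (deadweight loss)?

1198.37

Competitive equilibrium: 168.8 − 0.45q = 77.9 + 0.7q → q* = 79.0435, p* = 133.2304.
With the tax, the buyer price exceeds the seller price by 52.5: (168.8 − 0.45q) − (77.9 + 0.7q) = 52.5 → q' = 33.3913.
Δq = 79.0435 − 33.3913 = 45.6522; the wedge equals the tax, 52.5.
Welfare loss = ½ × 45.6522 × 52.5 = 1198.37.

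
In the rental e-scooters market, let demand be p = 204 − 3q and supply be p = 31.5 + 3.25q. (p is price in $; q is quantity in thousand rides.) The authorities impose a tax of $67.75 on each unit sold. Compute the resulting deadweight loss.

Competitive equilibrium: 204 − 3q = 31.5 + 3.25q → q* = 27.6, p* = 121.2.
With the tax, the buyer price exceeds the seller price by 67.75: (204 − 3q) − (31.5 + 3.25q) = 67.75 → q' = 16.76.
Δq = 27.6 − 16.76 = 10.84; the wedge equals the tax, 67.75.
DWL = ½ × 10.84 × 67.75 = $367.205 thousand.

$367.205 thousand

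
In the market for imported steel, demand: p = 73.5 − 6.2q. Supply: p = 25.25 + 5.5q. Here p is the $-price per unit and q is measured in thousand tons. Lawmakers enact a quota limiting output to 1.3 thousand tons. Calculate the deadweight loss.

Competitive equilibrium: 73.5 − 6.2q = 25.25 + 5.5q → q* = 4.1239, p* = 47.9316.
At q = 1.3: demand price = 73.5 − 6.2·1.3 = 65.44; supply price = 25.25 + 5.5·1.3 = 32.4.
Δq = 4.1239 − 1.3 = 2.8239; wedge = 65.44 − 32.4 = 33.04.
DWL = ½ × 2.8239 × 33.04 = $46.65 thousand.

$46.65 thousand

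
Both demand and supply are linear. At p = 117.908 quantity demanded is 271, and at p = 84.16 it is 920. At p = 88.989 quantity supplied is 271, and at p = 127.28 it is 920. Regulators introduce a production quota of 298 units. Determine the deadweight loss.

3026.80

Demand slope = (84.16 − 117.908)/(920 − 271) = −0.052, so p = 132 − 0.052q.
Supply slope = (127.28 − 88.989)/(920 − 271) = 0.059, so p = 73 + 0.059q.
Competitive equilibrium: 132 − 0.052q = 73 + 0.059q → q* = 531.5315, p* = 104.3604.
At q = 298: demand price = 132 − 0.052·298 = 116.504; supply price = 73 + 0.059·298 = 90.582.
Δq = 531.5315 − 298 = 233.5315; wedge = 116.504 − 90.582 = 25.922.
Welfare loss = ½ × 233.5315 × 25.922 = 3026.80.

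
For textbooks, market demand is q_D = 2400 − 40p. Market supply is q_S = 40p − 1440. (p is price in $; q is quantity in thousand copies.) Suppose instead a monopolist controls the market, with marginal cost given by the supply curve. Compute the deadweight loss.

In inverse form: demand p = 60 − 0.025q, supply p = 36 + 0.025q.
Competitive equilibrium: 60 − 0.025q = 36 + 0.025q → q* = 480, p* = 48.
Marginal revenue: MR = 60 − 0.05q. Set MR = MC: 60 − 0.05q = 36 + 0.025q → q_m = 320.
Price p_m = 60 − 0.025·320 = 52; MC(q_m) = 36 + 0.025·320 = 44.
Competitive q* = 480, so Δq = 160; wedge = 52 − 44 = 8.
DWL = ½ × 160 × 8 = $640 thousand.

$640 thousand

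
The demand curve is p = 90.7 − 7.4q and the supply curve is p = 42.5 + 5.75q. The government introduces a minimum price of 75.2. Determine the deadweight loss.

Competitive equilibrium: 90.7 − 7.4q = 42.5 + 5.75q → q* = 3.6654, p* = 63.576.
At the floor p = 75.2, quantity demanded = (90.7 − 75.2)/7.4 = 2.0946.
Sellers' marginal cost at q' = 2.0946: 42.5 + 5.75·2.0946 = 54.544.
Δq = 3.6654 − 2.0946 = 1.5708; wedge = 75.2 − 54.544 = 20.656.
Deadweight loss = ½ × 1.5708 × 20.656 = 16.22.

16.22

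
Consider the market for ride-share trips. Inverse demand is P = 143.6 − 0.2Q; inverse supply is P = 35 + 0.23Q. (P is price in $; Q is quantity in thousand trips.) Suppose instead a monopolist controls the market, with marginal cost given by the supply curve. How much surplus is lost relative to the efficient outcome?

$1382.10 thousand

Competitive equilibrium: 143.6 − 0.2Q = 35 + 0.23Q → Q* = 252.5581, P* = 93.0884.
Marginal revenue: MR = 143.6 − 0.4Q. Set MR = MC: 143.6 − 0.4Q = 35 + 0.23Q → Q_m = 172.381.
Price P_m = 143.6 − 0.2·172.381 = 109.1238; MC(Q_m) = 35 + 0.23·172.381 = 74.6476.
Competitive Q* = 252.5581, so ΔQ = 80.1771; wedge = 109.1238 − 74.6476 = 34.4762.
DWL = ½ × 80.1771 × 34.4762 = $1382.10 thousand.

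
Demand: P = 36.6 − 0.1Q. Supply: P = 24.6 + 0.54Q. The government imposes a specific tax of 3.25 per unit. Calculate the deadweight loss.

8.25

Competitive equilibrium: 36.6 − 0.1Q = 24.6 + 0.54Q → Q* = 18.75, P* = 34.725.
With the tax, the buyer price exceeds the seller price by 3.25: (36.6 − 0.1Q) − (24.6 + 0.54Q) = 3.25 → Q' = 13.6719.
ΔQ = 18.75 − 13.6719 = 5.0781; the wedge equals the tax, 3.25.
The triangle = ½ × 5.0781 × 3.25 = 8.25.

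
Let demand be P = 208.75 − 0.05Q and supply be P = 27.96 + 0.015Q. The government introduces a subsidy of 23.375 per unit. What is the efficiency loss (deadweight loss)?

Competitive equilibrium: 208.75 − 0.05Q = 27.96 + 0.015Q → Q* = 2781.3846, P* = 69.6808.
The subsidy lowers effective supply by 23.375: P = 4.585 + 0.015Q.
New quantity: 208.75 − 0.05Q = 4.585 + 0.015Q → Q' = 3141.
Overproduction ΔQ = 3141 − 2781.3846 = 359.6154; wedge = subsidy = 23.375.
DWL = ½ × 359.6154 × 23.375 = 4203.

4203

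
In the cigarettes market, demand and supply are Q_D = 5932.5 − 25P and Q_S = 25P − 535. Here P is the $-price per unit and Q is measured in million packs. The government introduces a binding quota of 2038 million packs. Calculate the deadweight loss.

In inverse form: demand P = 237.3 − 0.04Q, supply P = 21.4 + 0.04Q.
Competitive equilibrium: 237.3 − 0.04Q = 21.4 + 0.04Q → Q* = 2698.75, P* = 129.35.
At Q = 2038: demand price = 237.3 − 0.04·2038 = 155.78; supply price = 21.4 + 0.04·2038 = 102.92.
ΔQ = 2698.75 − 2038 = 660.75; wedge = 155.78 − 102.92 = 52.86.
Deadweight loss = ½ × 660.75 × 52.86 = $17463.62 million.

$17463.62 million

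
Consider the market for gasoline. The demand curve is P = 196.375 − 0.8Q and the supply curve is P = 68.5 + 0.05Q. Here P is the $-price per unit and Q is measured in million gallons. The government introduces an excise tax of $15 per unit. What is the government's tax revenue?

$1991.91 million

Competitive equilibrium: 196.375 − 0.8Q = 68.5 + 0.05Q → Q* = 150.4412, P* = 76.0221.
With the tax, the buyer price exceeds the seller price by 15: (196.375 − 0.8Q) − (68.5 + 0.05Q) = 15 → Q' = 132.7941.
Tax revenue = 15 × 132.7941 = $1991.91 million.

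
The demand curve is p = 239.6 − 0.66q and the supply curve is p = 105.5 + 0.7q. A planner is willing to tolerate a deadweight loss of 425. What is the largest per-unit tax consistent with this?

Competitive equilibrium: 239.6 − 0.66q = 105.5 + 0.7q → q* = 98.6029, p* = 174.5221.
A tax t gives Δq = t/1.36 and wedge t, so DWL = t²/2.72.
t²/2.72 = 425 → t² = 1156 → t = 34.

34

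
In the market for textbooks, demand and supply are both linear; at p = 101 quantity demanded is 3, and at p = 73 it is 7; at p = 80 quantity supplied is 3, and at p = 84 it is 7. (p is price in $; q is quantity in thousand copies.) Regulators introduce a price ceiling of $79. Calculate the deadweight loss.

$52.56 thousand

Demand slope = (73 − 101)/(7 − 3) = −7, so p = 122 − 7q.
Supply slope = (84 − 80)/(7 − 3) = 1, so p = 77 + q.
Competitive equilibrium: 122 − 7q = 77 + q → q* = 5.625, p* = 82.625.
At the ceiling p = 79, quantity supplied = (79 − 77)/1 = 2.
Willingness to pay at q' = 2: 122 − 7·2 = 108.
Δq = 5.625 − 2 = 3.625; wedge = 108 − 79 = 29.
Deadweight loss = ½ × 3.625 × 29 = $52.56 thousand.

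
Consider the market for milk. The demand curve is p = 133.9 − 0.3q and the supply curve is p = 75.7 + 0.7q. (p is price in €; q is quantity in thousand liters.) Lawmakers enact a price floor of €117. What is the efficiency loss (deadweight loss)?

Competitive equilibrium: 133.9 − 0.3q = 75.7 + 0.7q → q* = 58.2, p* = 116.44.
At the floor p = 117, quantity demanded = (133.9 − 117)/0.3 = 56.3333.
Sellers' marginal cost at q' = 56.3333: 75.7 + 0.7·56.3333 = 115.1333.
Δq = 58.2 − 56.3333 = 1.8667; wedge = 117 − 115.1333 = 1.8667.
Deadweight loss = ½ × 1.8667 × 1.8667 = €1.74 thousand.

€1.74 thousand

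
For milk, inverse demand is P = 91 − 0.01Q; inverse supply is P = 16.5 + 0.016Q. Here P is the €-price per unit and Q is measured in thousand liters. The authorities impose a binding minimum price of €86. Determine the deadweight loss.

€72735.58 thousand

Competitive equilibrium: 91 − 0.01Q = 16.5 + 0.016Q → Q* = 2865.3846, P* = 62.3462.
At the floor P = 86, quantity demanded = (91 − 86)/0.01 = 500.
Sellers' marginal cost at Q' = 500: 16.5 + 0.016·500 = 24.5.
ΔQ = 2865.3846 − 500 = 2365.3846; wedge = 86 − 24.5 = 61.5.
DWL = ½ × 2365.3846 × 61.5 = €72735.58 thousand.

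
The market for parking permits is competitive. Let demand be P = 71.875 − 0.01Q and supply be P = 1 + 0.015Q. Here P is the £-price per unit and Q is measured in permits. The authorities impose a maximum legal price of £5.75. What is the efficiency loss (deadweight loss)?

£79275.03

Competitive equilibrium: 71.875 − 0.01Q = 1 + 0.015Q → Q* = 2835, P* = 43.525.
At the ceiling P = 5.75, quantity supplied = (5.75 − 1)/0.015 = 316.66667.
Willingness to pay at Q' = 316.66667: 71.875 − 0.01·316.66667 = 68.70833.
ΔQ = 2835 − 316.66667 = 2518.33333; wedge = 68.70833 − 5.75 = 62.95833.
Deadweight loss = ½ × 2518.33333 × 62.95833 = £79275.03.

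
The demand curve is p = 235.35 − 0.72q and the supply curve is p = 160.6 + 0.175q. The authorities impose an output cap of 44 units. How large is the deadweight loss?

698.90

Competitive equilibrium: 235.35 − 0.72q = 160.6 + 0.175q → q* = 83.5196, p* = 175.2159.
At q = 44: demand price = 235.35 − 0.72·44 = 203.67; supply price = 160.6 + 0.175·44 = 168.3.
Δq = 83.5196 − 44 = 39.5196; wedge = 203.67 − 168.3 = 35.37.
Deadweight loss = ½ × 39.5196 × 35.37 = 698.90.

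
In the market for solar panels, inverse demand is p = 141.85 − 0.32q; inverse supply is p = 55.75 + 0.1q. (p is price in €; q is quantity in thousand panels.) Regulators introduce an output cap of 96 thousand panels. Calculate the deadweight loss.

€2495.01 thousand

Competitive equilibrium: 141.85 − 0.32q = 55.75 + 0.1q → q* = 205, p* = 76.25.
At q = 96: demand price = 141.85 − 0.32·96 = 111.13; supply price = 55.75 + 0.1·96 = 65.35.
Δq = 205 − 96 = 109; wedge = 111.13 − 65.35 = 45.78.
DWL = ½ × 109 × 45.78 = €2495.01 thousand.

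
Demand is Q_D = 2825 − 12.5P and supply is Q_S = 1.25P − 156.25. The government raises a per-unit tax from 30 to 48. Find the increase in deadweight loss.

In inverse form: demand P = 226 − 0.08Q, supply P = 125 + 0.8Q.
Competitive equilibrium: 226 − 0.08Q = 125 + 0.8Q → Q* = 114.7727, P* = 216.8182.
For a per-unit tax t: ΔQ = t/0.88, so DWL = ½·t·(t/0.88) = t²/1.76.
At t = 30: DWL = 511.364. At t = 48: DWL = 1309.091.
Increase = 1309.091 − 511.364 = 797.73.

797.73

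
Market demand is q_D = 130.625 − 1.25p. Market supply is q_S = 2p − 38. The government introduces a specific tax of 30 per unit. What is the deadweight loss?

In inverse form: demand p = 104.5 − 0.8q, supply p = 19 + 0.5q.
Competitive equilibrium: 104.5 − 0.8q = 19 + 0.5q → q* = 65.7692, p* = 51.8846.
With the tax, the buyer price exceeds the seller price by 30: (104.5 − 0.8q) − (19 + 0.5q) = 30 → q' = 42.6923.
Δq = 65.7692 − 42.6923 = 23.0769; the wedge equals the tax, 30.
Deadweight loss = ½ × 23.0769 × 30 = 346.15.

346.15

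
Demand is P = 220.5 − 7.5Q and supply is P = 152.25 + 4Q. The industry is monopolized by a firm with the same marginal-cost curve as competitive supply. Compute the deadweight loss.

31.56

Competitive equilibrium: 220.5 − 7.5Q = 152.25 + 4Q → Q* = 5.9348, P* = 175.9891.
Marginal revenue: MR = 220.5 − 15Q. Set MR = MC: 220.5 − 15Q = 152.25 + 4Q → Q_m = 3.5921.
Price P_m = 220.5 − 7.5·3.5921 = 193.5593; MC(Q_m) = 152.25 + 4·3.5921 = 166.6184.
Competitive Q* = 5.9348, so ΔQ = 2.3427; wedge = 193.5593 − 166.6184 = 26.9409.
The triangle = ½ × 2.3427 × 26.9409 = 31.56.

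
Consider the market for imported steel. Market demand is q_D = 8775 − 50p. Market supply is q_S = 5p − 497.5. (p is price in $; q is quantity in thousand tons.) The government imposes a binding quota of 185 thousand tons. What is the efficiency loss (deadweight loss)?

In inverse form: demand p = 175.5 − 0.02q, supply p = 99.5 + 0.2q.
Competitive equilibrium: 175.5 − 0.02q = 99.5 + 0.2q → q* = 345.4545, p* = 168.5909.
At q = 185: demand price = 175.5 − 0.02·185 = 171.8; supply price = 99.5 + 0.2·185 = 136.5.
Δq = 345.4545 − 185 = 160.4545; wedge = 171.8 − 136.5 = 35.3.
Welfare loss = ½ × 160.4545 × 35.3 = $2832.02 thousand.

$2832.02 thousand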